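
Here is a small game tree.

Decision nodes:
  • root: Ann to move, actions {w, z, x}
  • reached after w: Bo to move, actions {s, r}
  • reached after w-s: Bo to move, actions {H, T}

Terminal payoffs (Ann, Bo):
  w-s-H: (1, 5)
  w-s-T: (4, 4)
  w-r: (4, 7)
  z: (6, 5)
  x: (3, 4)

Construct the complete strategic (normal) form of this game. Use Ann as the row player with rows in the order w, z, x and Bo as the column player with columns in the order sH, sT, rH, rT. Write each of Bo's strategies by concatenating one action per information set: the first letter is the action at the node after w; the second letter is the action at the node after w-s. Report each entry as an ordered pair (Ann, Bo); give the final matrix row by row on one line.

w: (1,5) (4,4) (4,7) (4,7) | z: (6,5) (6,5) (6,5) (6,5) | x: (3,4) (3,4) (3,4) (3,4)

Row w: sH→(1,5), sT→(4,4), rH→(4,7), rT→(4,7)
Row z: sH→(6,5), sT→(6,5), rH→(6,5), rT→(6,5)
Row x: sH→(3,4), sT→(3,4), rH→(3,4), rT→(3,4)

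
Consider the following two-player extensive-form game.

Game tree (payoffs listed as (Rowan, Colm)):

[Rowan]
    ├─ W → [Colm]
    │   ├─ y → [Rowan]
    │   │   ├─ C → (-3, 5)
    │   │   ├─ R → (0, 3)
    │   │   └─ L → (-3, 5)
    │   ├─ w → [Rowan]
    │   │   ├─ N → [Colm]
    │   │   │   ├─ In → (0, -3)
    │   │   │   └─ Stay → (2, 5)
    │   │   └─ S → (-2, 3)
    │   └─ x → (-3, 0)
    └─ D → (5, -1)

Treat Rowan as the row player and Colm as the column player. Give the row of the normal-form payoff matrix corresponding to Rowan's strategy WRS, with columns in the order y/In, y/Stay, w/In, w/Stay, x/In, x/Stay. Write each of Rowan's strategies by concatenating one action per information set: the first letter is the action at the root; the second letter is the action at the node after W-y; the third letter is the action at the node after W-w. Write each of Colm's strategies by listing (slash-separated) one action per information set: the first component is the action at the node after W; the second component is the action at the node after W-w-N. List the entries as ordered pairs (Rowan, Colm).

vs y/In: Rowan plays W → Colm plays y at [W] → Rowan plays R at [W-y] → (0, 3)
vs y/Stay: Rowan plays W → Colm plays y at [W] → Rowan plays R at [W-y] → (0, 3)
vs w/In: Rowan plays W → Colm plays w at [W] → Rowan plays S at [W-w] → (-2, 3)
vs w/Stay: Rowan plays W → Colm plays w at [W] → Rowan plays S at [W-w] → (-2, 3)
vs x/In: Rowan plays W → Colm plays x at [W] → (-3, 0)
vs x/Stay: Rowan plays W → Colm plays x at [W] → (-3, 0)

(0,3) (0,3) (-2,3) (-2,3) (-3,0) (-3,0)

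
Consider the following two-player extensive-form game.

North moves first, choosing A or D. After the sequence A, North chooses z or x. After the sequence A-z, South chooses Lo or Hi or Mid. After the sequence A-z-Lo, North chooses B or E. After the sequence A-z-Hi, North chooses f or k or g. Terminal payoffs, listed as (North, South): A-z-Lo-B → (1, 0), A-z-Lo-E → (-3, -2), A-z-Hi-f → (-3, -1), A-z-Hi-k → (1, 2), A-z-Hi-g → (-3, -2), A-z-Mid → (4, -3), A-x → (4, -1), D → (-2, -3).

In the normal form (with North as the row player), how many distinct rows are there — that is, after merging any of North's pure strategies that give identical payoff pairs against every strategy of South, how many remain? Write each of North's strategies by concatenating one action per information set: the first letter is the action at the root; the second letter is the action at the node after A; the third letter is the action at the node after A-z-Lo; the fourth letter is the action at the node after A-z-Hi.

8

North has 24 pure strategies: AzBf, AzBk, AzBg, AzEf, AzEk, AzEg, AxBf, AxBk, AxBg, AxEf, AxEk, AxEg, DzBf, DzBk, DzBg, DzEf, DzEk, DzEg, DxBf, DxBk, DxBg, DxEf, DxEk, DxEg. Columns: Lo, Hi, Mid.
{AzBf} → row (1,0) (-3,-1) (4,-3)
{AzBk} → row (1,0) (1,2) (4,-3)
{AzBg} → row (1,0) (-3,-2) (4,-3)
{AzEf} → row (-3,-2) (-3,-1) (4,-3)
{AzEk} → row (-3,-2) (1,2) (4,-3)
{AzEg} → row (-3,-2) (-3,-2) (4,-3)
{AxBf, AxBk, AxBg, AxEf, AxEk, AxEg} → row (4,-1) (4,-1) (4,-1)
{DzBf, DzBk, DzBg, DzEf, DzEk, DzEg, DxBf, DxBk, DxBg, DxEf, DxEk, DxEg} → row (-2,-3) (-2,-3) (-2,-3)
That's 8 distinct rows out of 24 strategies.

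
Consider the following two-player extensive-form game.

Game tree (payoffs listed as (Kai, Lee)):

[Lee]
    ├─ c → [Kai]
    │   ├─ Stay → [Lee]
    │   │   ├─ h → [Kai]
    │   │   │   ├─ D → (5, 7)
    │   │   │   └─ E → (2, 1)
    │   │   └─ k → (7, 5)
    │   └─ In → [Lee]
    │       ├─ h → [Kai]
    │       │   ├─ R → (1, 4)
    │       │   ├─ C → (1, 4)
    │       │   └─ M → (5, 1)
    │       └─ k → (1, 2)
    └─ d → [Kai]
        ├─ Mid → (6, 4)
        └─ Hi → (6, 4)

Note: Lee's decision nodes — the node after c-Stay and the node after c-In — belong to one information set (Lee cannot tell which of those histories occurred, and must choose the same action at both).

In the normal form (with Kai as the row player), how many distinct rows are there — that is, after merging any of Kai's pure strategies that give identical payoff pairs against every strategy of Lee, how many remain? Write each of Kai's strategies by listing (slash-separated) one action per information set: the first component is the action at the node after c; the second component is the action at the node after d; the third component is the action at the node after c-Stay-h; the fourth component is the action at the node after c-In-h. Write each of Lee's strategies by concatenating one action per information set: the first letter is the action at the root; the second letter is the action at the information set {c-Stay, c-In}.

4

Kai has 24 pure strategies: Stay/Mid/D/R, Stay/Mid/D/C, Stay/Mid/D/M, Stay/Mid/E/R, Stay/Mid/E/C, Stay/Mid/E/M, Stay/Hi/D/R, Stay/Hi/D/C, Stay/Hi/D/M, Stay/Hi/E/R, Stay/Hi/E/C, Stay/Hi/E/M, In/Mid/D/R, In/Mid/D/C, In/Mid/D/M, In/Mid/E/R, In/Mid/E/C, In/Mid/E/M, In/Hi/D/R, In/Hi/D/C, In/Hi/D/M, In/Hi/E/R, In/Hi/E/C, In/Hi/E/M. Columns: ch, ck, dh, dk.
{Stay/Mid/D/R, Stay/Mid/D/C, Stay/Mid/D/M, Stay/Hi/D/R, Stay/Hi/D/C, Stay/Hi/D/M} → row (5,7) (7,5) (6,4) (6,4)
{Stay/Mid/E/R, Stay/Mid/E/C, Stay/Mid/E/M, Stay/Hi/E/R, Stay/Hi/E/C, Stay/Hi/E/M} → row (2,1) (7,5) (6,4) (6,4)
{In/Mid/D/R, In/Mid/D/C, In/Mid/E/R, In/Mid/E/C, In/Hi/D/R, In/Hi/D/C, In/Hi/E/R, In/Hi/E/C} → row (1,4) (1,2) (6,4) (6,4)
{In/Mid/D/M, In/Mid/E/M, In/Hi/D/M, In/Hi/E/M} → row (5,1) (1,2) (6,4) (6,4)
That's 4 distinct rows out of 24 strategies.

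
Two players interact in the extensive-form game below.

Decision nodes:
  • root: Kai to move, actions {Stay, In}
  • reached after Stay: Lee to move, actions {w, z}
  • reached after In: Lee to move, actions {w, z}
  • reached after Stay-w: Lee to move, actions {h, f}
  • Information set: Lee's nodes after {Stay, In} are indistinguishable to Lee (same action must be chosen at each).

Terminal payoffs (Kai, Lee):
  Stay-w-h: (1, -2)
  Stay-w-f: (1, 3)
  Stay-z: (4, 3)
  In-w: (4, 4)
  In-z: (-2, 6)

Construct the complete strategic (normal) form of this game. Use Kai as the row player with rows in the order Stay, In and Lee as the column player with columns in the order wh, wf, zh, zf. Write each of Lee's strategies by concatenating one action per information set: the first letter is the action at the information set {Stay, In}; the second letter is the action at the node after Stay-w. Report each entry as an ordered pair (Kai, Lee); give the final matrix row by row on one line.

Stay: (1,-2) (1,3) (4,3) (4,3) | In: (4,4) (4,4) (-2,6) (-2,6)

Row Stay: wh→(1,-2), wf→(1,3), zh→(4,3), zf→(4,3)
Row In: wh→(4,4), wf→(4,4), zh→(-2,6), zf→(-2,6)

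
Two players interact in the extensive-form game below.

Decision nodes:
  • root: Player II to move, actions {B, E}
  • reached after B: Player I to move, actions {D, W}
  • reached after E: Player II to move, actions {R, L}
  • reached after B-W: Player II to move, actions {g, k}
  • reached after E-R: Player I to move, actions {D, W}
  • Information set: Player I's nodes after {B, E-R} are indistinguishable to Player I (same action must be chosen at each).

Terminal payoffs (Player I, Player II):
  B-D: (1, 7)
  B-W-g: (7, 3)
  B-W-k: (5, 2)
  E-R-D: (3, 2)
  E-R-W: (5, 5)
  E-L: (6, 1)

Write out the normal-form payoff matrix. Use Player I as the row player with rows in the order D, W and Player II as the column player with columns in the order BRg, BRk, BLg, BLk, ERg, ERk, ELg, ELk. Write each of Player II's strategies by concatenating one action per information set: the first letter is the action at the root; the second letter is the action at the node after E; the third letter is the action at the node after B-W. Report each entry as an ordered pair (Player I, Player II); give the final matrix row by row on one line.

D: (1,7) (1,7) (1,7) (1,7) (3,2) (3,2) (6,1) (6,1) | W: (7,3) (5,2) (7,3) (5,2) (5,5) (5,5) (6,1) (6,1)

          BRg      BRk      BLg      BLk      ERg      ERk      ELg      ELk
   D    (1,7)    (1,7)    (1,7)    (1,7)    (3,2)    (3,2)    (6,1)    (6,1)
   W    (7,3)    (5,2)    (7,3)    (5,2)    (5,5)    (5,5)    (6,1)    (6,1)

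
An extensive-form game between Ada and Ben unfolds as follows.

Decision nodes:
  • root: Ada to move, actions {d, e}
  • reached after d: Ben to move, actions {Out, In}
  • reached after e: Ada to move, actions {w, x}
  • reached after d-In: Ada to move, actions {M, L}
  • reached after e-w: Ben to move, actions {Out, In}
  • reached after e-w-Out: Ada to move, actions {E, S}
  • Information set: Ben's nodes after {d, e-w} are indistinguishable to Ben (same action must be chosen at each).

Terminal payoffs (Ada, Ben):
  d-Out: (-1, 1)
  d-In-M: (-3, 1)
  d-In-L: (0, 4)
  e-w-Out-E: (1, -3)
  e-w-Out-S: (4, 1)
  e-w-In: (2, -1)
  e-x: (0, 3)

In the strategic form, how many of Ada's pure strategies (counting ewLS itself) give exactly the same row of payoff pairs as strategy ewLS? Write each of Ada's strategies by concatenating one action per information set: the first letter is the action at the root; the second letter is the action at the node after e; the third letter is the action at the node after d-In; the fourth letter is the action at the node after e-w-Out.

2

Row for ewLS (columns Out, In): (4,1) (2,-1).
Under ewLS, Ada's choice at the node after d-In can never be reached regardless of what Ben does, so varying those choices leaves every outcome unchanged.
Holding the reachable choices fixed and varying the unreachable one freely already gives 2 equivalent strategies.
No other strategy reproduces this row, so those 2 are the full class: ewMS, ewLS.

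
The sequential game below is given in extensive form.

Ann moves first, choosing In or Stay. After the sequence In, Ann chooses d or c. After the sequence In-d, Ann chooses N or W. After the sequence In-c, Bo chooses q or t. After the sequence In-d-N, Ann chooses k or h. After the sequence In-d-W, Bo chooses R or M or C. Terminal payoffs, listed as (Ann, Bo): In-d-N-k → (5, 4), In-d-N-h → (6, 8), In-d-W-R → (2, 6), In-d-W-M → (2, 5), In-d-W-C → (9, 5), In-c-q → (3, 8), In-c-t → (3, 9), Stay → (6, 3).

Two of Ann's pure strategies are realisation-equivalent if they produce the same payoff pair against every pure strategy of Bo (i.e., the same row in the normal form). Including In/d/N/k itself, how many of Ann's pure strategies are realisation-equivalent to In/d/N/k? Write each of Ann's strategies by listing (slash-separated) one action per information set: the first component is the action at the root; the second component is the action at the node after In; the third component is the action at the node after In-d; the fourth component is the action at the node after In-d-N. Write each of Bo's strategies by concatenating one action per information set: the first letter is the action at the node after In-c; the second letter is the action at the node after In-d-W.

Row for In/d/N/k (columns qR, qM, qC, tR, tM, tC): (5,4) (5,4) (5,4) (5,4) (5,4) (5,4).
Every one of Ann's information sets is on the play path for some reply by Bo when Ann follows In/d/N/k.
Changing the action at any of them therefore changes at least one column, so only In/d/N/k itself gives this row.

1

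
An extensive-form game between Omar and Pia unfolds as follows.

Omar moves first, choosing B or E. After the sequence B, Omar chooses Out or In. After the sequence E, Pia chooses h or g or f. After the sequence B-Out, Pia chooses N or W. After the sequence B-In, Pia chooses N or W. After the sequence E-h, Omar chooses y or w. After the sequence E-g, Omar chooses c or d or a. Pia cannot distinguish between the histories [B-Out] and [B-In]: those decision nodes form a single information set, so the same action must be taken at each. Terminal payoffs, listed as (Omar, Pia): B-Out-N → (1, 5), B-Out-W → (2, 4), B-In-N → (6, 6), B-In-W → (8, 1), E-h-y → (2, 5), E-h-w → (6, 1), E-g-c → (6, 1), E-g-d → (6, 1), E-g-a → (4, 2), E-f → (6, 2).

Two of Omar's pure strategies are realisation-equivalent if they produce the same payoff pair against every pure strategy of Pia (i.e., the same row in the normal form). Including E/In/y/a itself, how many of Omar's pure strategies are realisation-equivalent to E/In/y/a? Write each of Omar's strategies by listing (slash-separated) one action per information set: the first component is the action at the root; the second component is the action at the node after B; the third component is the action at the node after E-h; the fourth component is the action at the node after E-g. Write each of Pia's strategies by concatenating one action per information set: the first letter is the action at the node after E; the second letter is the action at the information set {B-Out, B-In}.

2

Row for E/In/y/a (columns hN, hW, gN, gW, fN, fW): (2,5) (2,5) (4,2) (4,2) (6,2) (6,2).
Under E/In/y/a, Omar's choice at the node after B can never be reached regardless of what Pia does, so varying those choices leaves every outcome unchanged.
Holding the reachable choices fixed and varying the unreachable one freely already gives 2 equivalent strategies.
No other strategy reproduces this row, so those 2 are the full class: E/Out/y/a, E/In/y/a.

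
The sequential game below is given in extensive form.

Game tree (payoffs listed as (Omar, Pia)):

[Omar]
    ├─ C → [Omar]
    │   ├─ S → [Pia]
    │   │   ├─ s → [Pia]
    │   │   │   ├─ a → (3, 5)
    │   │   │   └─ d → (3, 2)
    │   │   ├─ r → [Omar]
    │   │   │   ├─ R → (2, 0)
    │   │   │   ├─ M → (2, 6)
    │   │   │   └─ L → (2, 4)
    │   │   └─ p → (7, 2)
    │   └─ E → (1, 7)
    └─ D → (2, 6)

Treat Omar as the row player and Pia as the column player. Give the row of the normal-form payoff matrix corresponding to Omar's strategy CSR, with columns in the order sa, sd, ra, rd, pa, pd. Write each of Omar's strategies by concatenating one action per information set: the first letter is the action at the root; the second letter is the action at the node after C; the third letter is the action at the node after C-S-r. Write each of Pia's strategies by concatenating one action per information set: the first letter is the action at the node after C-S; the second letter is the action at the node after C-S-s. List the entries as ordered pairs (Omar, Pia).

vs sa: Omar plays C → Omar plays S at [C] → Pia plays s at [C-S] → Pia plays a at [C-S-s] → (3, 5)
vs sd: Omar plays C → Omar plays S at [C] → Pia plays s at [C-S] → Pia plays d at [C-S-s] → (3, 2)
vs ra: Omar plays C → Omar plays S at [C] → Pia plays r at [C-S] → Omar plays R at [C-S-r] → (2, 0)
vs rd: Omar plays C → Omar plays S at [C] → Pia plays r at [C-S] → Omar plays R at [C-S-r] → (2, 0)
vs pa: Omar plays C → Omar plays S at [C] → Pia plays p at [C-S] → (7, 2)
vs pd: Omar plays C → Omar plays S at [C] → Pia plays p at [C-S] → (7, 2)

(3,5) (3,2) (2,0) (2,0) (7,2) (7,2)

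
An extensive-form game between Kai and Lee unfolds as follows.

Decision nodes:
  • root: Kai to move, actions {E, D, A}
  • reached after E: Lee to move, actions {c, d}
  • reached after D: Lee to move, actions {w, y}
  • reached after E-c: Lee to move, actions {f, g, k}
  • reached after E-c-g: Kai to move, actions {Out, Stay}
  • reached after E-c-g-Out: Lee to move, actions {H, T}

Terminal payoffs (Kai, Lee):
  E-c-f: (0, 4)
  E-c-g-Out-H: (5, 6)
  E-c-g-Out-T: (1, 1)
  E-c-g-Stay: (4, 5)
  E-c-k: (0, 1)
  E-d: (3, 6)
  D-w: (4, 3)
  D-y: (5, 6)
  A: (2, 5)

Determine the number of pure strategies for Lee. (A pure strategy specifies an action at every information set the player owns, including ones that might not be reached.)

24

Lee owns the node after E with actions {c, d} — two choices.
Lee owns the node after D with actions {w, y} — two choices.
Lee owns the node after E-c with actions {f, g, k} — three choices.
Lee owns the node after E-c-g-Out with actions {H, T} — two choices.
A pure strategy fixes one action at each information set independently, so the count is the product 2 × 2 × 3 × 2 = 24.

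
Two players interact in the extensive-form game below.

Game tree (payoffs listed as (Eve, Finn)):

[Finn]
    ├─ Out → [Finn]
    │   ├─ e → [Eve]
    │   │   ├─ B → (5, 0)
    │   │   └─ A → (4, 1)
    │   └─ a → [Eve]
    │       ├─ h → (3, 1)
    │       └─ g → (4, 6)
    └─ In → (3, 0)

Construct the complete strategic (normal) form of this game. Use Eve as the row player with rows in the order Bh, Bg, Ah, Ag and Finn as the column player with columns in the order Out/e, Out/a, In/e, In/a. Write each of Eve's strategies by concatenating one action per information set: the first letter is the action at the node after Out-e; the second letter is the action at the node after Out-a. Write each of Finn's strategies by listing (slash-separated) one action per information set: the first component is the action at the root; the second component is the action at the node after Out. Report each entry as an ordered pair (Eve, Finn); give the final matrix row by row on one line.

        Out/e    Out/a     In/e     In/a
  Bh    (5,0)    (3,1)    (3,0)    (3,0)
  Bg    (5,0)    (4,6)    (3,0)    (3,0)
  Ah    (4,1)    (3,1)    (3,0)    (3,0)
  Ag    (4,1)    (4,6)    (3,0)    (3,0)

Bh: (5,0) (3,1) (3,0) (3,0) | Bg: (5,0) (4,6) (3,0) (3,0) | Ah: (4,1) (3,1) (3,0) (3,0) | Ag: (4,1) (4,6) (3,0) (3,0)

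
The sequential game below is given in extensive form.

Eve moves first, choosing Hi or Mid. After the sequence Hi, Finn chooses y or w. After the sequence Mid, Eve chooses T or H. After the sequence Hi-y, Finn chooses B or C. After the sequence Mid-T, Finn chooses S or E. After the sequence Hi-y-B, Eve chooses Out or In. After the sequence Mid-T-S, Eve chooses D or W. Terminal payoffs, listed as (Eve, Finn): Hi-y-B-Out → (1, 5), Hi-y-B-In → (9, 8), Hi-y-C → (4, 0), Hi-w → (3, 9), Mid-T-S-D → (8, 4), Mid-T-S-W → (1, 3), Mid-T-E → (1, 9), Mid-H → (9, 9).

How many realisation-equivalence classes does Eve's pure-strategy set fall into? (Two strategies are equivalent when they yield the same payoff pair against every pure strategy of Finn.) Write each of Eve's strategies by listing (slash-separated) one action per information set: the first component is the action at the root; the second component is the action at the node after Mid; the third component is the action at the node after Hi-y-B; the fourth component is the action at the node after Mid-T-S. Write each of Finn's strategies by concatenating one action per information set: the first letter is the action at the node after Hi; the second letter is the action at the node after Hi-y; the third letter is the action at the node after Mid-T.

Eve has 16 pure strategies: Hi/T/Out/D, Hi/T/Out/W, Hi/T/In/D, Hi/T/In/W, Hi/H/Out/D, Hi/H/Out/W, Hi/H/In/D, Hi/H/In/W, Mid/T/Out/D, Mid/T/Out/W, Mid/T/In/D, Mid/T/In/W, Mid/H/Out/D, Mid/H/Out/W, Mid/H/In/D, Mid/H/In/W. Columns: yBS, yBE, yCS, yCE, wBS, wBE, wCS, wCE.
{Hi/T/Out/D, Hi/T/Out/W, Hi/H/Out/D, Hi/H/Out/W} → row (1,5) (1,5) (4,0) (4,0) (3,9) (3,9) (3,9) (3,9)
{Hi/T/In/D, Hi/T/In/W, Hi/H/In/D, Hi/H/In/W} → row (9,8) (9,8) (4,0) (4,0) (3,9) (3,9) (3,9) (3,9)
{Mid/T/Out/D, Mid/T/In/D} → row (8,4) (1,9) (8,4) (1,9) (8,4) (1,9) (8,4) (1,9)
{Mid/T/Out/W, Mid/T/In/W} → row (1,3) (1,9) (1,3) (1,9) (1,3) (1,9) (1,3) (1,9)
{Mid/H/Out/D, Mid/H/Out/W, Mid/H/In/D, Mid/H/In/W} → row (9,9) (9,9) (9,9) (9,9) (9,9) (9,9) (9,9) (9,9)
That's 5 distinct rows out of 16 strategies.

5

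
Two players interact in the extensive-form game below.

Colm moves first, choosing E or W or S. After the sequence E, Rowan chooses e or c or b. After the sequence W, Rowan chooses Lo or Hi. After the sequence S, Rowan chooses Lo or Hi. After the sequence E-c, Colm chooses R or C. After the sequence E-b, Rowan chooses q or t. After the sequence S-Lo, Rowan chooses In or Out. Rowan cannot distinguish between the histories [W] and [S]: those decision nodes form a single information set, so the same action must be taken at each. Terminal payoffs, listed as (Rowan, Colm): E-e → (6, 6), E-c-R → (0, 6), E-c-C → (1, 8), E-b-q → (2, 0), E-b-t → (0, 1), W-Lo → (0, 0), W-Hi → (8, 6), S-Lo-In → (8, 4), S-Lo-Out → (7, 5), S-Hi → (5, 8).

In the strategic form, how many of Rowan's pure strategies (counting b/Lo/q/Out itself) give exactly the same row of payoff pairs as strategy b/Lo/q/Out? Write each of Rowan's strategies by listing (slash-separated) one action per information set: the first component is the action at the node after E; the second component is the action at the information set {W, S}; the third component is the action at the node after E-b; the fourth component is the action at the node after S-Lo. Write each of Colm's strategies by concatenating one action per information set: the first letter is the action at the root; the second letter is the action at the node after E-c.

Row for b/Lo/q/Out (columns ER, EC, WR, WC, SR, SC): (2,0) (2,0) (0,0) (0,0) (7,5) (7,5).
Every one of Rowan's information sets is on the play path for some reply by Colm when Rowan follows b/Lo/q/Out.
Changing the action at any of them therefore changes at least one column, so only b/Lo/q/Out itself gives this row.

1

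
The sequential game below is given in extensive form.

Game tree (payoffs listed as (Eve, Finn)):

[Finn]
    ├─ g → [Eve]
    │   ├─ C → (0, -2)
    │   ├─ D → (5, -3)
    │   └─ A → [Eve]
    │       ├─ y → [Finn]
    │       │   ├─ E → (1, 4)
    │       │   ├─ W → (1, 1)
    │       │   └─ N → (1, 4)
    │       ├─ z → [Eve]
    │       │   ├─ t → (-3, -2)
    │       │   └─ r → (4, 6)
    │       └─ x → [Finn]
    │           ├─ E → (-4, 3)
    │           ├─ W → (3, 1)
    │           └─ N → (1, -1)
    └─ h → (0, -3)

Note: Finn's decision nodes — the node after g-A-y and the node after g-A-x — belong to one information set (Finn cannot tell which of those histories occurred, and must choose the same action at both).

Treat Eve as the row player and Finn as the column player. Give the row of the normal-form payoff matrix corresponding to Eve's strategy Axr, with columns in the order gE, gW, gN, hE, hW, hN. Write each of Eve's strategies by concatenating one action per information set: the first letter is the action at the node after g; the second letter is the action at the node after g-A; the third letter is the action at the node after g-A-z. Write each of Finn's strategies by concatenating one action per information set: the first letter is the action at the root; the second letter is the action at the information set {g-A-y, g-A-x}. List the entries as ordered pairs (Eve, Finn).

vs gE: Finn plays g → Eve plays A at [g] → Eve plays x at [g-A] → Finn plays E at [g-A-x] → (-4, 3)
vs gW: Finn plays g → Eve plays A at [g] → Eve plays x at [g-A] → Finn plays W at [g-A-x] → (3, 1)
vs gN: Finn plays g → Eve plays A at [g] → Eve plays x at [g-A] → Finn plays N at [g-A-x] → (1, -1)
vs hE: Finn plays h → (0, -3)
vs hW: Finn plays h → (0, -3)
vs hN: Finn plays h → (0, -3)

(-4,3) (3,1) (1,-1) (0,-3) (0,-3) (0,-3)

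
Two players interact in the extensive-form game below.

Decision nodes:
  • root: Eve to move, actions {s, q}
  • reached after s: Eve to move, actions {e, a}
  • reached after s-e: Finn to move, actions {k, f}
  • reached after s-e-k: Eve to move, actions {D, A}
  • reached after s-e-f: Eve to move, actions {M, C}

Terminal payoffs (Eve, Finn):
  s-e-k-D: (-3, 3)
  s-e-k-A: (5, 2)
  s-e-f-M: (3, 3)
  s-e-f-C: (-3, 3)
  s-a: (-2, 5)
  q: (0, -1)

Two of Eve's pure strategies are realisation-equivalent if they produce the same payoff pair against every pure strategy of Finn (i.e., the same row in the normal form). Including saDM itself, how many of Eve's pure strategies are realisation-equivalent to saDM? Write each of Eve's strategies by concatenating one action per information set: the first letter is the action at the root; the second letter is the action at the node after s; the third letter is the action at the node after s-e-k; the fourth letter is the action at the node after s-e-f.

4

Row for saDM (columns k, f): (-2,5) (-2,5).
Under saDM, Eve's choice at the node after s-e-k and at the node after s-e-f can never be reached regardless of what Finn does, so varying those choices leaves every outcome unchanged.
Holding the reachable choices fixed and varying the unreachable ones freely already gives 2 × 2 = 4 equivalent strategies.
No other strategy reproduces this row, so those 4 are the full class: saDM, saDC, saAM, saAC.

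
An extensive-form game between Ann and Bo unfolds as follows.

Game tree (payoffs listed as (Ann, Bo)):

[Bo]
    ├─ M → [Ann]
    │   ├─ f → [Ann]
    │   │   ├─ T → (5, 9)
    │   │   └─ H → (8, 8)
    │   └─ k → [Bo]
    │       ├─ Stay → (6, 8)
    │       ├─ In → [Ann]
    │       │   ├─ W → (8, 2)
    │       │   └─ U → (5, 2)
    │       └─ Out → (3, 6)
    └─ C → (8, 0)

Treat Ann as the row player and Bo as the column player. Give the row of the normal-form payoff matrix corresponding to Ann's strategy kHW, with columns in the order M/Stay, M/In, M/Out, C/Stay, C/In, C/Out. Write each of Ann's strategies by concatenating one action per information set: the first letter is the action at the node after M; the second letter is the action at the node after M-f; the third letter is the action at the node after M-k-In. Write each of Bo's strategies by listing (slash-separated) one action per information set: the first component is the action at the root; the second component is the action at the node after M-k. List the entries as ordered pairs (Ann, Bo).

(6,8) (8,2) (3,6) (8,0) (8,0) (8,0)

vs M/Stay: Bo plays M → Ann plays k at [M] → Bo plays Stay at [M-k] → (6, 8)
vs M/In: Bo plays M → Ann plays k at [M] → Bo plays In at [M-k] → Ann plays W at [M-k-In] → (8, 2)
vs M/Out: Bo plays M → Ann plays k at [M] → Bo plays Out at [M-k] → (3, 6)
vs C/Stay: Bo plays C → (8, 0)
vs C/In: Bo plays C → (8, 0)
vs C/Out: Bo plays C → (8, 0)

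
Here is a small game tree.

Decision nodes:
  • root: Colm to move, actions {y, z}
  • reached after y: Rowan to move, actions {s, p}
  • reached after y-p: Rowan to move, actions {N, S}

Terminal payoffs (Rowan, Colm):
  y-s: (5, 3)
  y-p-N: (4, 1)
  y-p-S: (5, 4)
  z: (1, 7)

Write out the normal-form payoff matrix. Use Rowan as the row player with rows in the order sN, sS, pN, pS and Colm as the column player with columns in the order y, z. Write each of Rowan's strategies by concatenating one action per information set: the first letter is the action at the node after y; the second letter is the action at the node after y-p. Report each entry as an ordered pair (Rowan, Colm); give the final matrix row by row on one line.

sN: (5,3) (1,7) | sS: (5,3) (1,7) | pN: (4,1) (1,7) | pS: (5,4) (1,7)

Row sN: y→(5,3), z→(1,7)
Row sS: y→(5,3), z→(1,7)
Row pN: y→(4,1), z→(1,7)
Row pS: y→(5,4), z→(1,7)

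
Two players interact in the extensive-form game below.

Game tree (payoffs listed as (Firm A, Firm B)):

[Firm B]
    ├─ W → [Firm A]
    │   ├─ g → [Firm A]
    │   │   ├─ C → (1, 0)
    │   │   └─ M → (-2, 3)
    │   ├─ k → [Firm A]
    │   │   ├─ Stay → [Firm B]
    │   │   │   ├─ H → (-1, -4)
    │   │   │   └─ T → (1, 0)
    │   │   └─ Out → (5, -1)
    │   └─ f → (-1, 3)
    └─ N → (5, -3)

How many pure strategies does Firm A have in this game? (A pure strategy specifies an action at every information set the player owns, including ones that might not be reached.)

Firm A owns the node after W with actions {g, k, f} — three choices.
Firm A owns the node after W-g with actions {C, M} — two choices.
Firm A owns the node after W-k with actions {Stay, Out} — two choices.
A pure strategy fixes one action at each information set independently, so the count is the product 3 × 2 × 2 = 12.

12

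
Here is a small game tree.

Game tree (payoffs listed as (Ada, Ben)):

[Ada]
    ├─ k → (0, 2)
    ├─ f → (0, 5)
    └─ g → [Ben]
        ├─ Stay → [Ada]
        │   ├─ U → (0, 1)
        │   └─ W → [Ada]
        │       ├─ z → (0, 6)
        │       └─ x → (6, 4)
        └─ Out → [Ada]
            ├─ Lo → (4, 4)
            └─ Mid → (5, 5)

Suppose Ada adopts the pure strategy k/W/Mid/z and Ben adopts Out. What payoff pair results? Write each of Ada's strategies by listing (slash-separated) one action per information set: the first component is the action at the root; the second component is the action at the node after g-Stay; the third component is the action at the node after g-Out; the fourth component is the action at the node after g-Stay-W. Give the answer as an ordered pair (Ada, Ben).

(0, 2)

Trace the play path from the root:
  Ada plays k
→ terminal payoff (0, 2).
(Ada's choice at the node after g-Stay is never reached on this path, so it doesn't affect the outcome.)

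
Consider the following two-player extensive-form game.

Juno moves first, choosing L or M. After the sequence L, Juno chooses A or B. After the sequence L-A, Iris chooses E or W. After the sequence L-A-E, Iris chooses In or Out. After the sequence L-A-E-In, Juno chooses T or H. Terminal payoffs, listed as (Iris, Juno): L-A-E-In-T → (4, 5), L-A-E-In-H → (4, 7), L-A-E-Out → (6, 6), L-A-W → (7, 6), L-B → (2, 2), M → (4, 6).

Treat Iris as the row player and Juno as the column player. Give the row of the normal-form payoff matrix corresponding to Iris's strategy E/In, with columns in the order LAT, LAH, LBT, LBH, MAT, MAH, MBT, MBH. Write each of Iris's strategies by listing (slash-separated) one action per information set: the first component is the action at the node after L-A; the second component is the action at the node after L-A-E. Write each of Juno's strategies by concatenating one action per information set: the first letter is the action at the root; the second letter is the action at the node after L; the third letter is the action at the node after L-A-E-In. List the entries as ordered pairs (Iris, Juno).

(4,5) (4,7) (2,2) (2,2) (4,6) (4,6) (4,6) (4,6)

vs LAT: Juno plays L → Juno plays A at [L] → Iris plays E at [L-A] → Iris plays In at [L-A-E] → Juno plays T at [L-A-E-In] → (4, 5)
vs LAH: Juno plays L → Juno plays A at [L] → Iris plays E at [L-A] → Iris plays In at [L-A-E] → Juno plays H at [L-A-E-In] → (4, 7)
vs LBT: Juno plays L → Juno plays B at [L] → (2, 2)
vs LBH: Juno plays L → Juno plays B at [L] → (2, 2)
vs MAT: Juno plays M → (4, 6)
vs MAH: Juno plays M → (4, 6)
vs MBT: Juno plays M → (4, 6)
vs MBH: Juno plays M → (4, 6)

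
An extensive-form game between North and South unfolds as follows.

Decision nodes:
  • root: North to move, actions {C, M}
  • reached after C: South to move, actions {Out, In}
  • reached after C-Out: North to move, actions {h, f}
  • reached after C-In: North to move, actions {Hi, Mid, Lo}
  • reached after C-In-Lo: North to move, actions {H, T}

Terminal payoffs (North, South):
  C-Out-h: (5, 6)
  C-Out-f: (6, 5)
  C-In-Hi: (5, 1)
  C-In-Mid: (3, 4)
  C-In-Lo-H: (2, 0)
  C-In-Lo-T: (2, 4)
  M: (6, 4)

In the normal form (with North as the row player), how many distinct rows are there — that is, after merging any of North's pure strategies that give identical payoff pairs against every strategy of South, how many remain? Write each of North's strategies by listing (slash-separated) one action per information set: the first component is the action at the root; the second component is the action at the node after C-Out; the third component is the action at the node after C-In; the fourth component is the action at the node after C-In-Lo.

9

North has 24 pure strategies: C/h/Hi/H, C/h/Hi/T, C/h/Mid/H, C/h/Mid/T, C/h/Lo/H, C/h/Lo/T, C/f/Hi/H, C/f/Hi/T, C/f/Mid/H, C/f/Mid/T, C/f/Lo/H, C/f/Lo/T, M/h/Hi/H, M/h/Hi/T, M/h/Mid/H, M/h/Mid/T, M/h/Lo/H, M/h/Lo/T, M/f/Hi/H, M/f/Hi/T, M/f/Mid/H, M/f/Mid/T, M/f/Lo/H, M/f/Lo/T. Columns: Out, In.
{C/h/Hi/H, C/h/Hi/T} → row (5,6) (5,1)
{C/h/Mid/H, C/h/Mid/T} → row (5,6) (3,4)
{C/h/Lo/H} → row (5,6) (2,0)
{C/h/Lo/T} → row (5,6) (2,4)
{C/f/Hi/H, C/f/Hi/T} → row (6,5) (5,1)
{C/f/Mid/H, C/f/Mid/T} → row (6,5) (3,4)
{C/f/Lo/H} → row (6,5) (2,0)
{C/f/Lo/T} → row (6,5) (2,4)
{M/h/Hi/H, M/h/Hi/T, M/h/Mid/H, M/h/Mid/T, M/h/Lo/H, M/h/Lo/T, M/f/Hi/H, M/f/Hi/T, M/f/Mid/H, M/f/Mid/T, M/f/Lo/H, M/f/Lo/T} → row (6,4) (6,4)
That's 9 distinct rows out of 24 strategies.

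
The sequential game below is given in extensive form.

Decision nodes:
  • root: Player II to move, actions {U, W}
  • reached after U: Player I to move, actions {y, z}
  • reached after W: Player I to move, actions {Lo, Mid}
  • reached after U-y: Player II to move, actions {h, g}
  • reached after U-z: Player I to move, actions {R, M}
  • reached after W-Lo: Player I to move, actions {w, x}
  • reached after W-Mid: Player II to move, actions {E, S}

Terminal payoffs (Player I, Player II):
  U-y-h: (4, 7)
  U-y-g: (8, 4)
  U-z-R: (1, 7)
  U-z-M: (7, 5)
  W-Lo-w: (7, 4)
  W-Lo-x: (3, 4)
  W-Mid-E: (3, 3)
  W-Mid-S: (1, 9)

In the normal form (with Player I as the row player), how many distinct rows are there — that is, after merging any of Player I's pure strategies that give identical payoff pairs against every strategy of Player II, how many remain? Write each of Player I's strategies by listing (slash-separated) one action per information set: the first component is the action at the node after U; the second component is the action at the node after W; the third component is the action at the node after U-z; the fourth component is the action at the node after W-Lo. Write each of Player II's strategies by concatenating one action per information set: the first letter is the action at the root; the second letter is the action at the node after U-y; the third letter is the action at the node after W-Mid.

9

Player I has 16 pure strategies: y/Lo/R/w, y/Lo/R/x, y/Lo/M/w, y/Lo/M/x, y/Mid/R/w, y/Mid/R/x, y/Mid/M/w, y/Mid/M/x, z/Lo/R/w, z/Lo/R/x, z/Lo/M/w, z/Lo/M/x, z/Mid/R/w, z/Mid/R/x, z/Mid/M/w, z/Mid/M/x. Columns: UhE, UhS, UgE, UgS, WhE, WhS, WgE, WgS.
{y/Lo/R/w, y/Lo/M/w} → row (4,7) (4,7) (8,4) (8,4) (7,4) (7,4) (7,4) (7,4)
{y/Lo/R/x, y/Lo/M/x} → row (4,7) (4,7) (8,4) (8,4) (3,4) (3,4) (3,4) (3,4)
{y/Mid/R/w, y/Mid/R/x, y/Mid/M/w, y/Mid/M/x} → row (4,7) (4,7) (8,4) (8,4) (3,3) (1,9) (3,3) (1,9)
{z/Lo/R/w} → row (1,7) (1,7) (1,7) (1,7) (7,4) (7,4) (7,4) (7,4)
{z/Lo/R/x} → row (1,7) (1,7) (1,7) (1,7) (3,4) (3,4) (3,4) (3,4)
{z/Lo/M/w} → row (7,5) (7,5) (7,5) (7,5) (7,4) (7,4) (7,4) (7,4)
{z/Lo/M/x} → row (7,5) (7,5) (7,5) (7,5) (3,4) (3,4) (3,4) (3,4)
{z/Mid/R/w, z/Mid/R/x} → row (1,7) (1,7) (1,7) (1,7) (3,3) (1,9) (3,3) (1,9)
{z/Mid/M/w, z/Mid/M/x} → row (7,5) (7,5) (7,5) (7,5) (3,3) (1,9) (3,3) (1,9)
That's 9 distinct rows out of 16 strategies.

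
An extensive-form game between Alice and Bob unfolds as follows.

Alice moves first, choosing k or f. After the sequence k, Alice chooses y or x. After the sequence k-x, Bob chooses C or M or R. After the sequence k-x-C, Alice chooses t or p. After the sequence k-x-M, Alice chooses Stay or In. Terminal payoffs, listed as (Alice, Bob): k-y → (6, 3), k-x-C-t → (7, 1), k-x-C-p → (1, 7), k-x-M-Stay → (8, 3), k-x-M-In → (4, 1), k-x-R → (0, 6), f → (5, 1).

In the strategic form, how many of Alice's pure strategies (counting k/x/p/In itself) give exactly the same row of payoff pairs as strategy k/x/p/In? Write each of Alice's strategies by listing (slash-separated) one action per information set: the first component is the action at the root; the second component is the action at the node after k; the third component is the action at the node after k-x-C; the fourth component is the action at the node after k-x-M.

1

Row for k/x/p/In (columns C, M, R): (1,7) (4,1) (0,6).
Every one of Alice's information sets is on the play path for some reply by Bob when Alice follows k/x/p/In.
Changing the action at any of them therefore changes at least one column, so only k/x/p/In itself gives this row.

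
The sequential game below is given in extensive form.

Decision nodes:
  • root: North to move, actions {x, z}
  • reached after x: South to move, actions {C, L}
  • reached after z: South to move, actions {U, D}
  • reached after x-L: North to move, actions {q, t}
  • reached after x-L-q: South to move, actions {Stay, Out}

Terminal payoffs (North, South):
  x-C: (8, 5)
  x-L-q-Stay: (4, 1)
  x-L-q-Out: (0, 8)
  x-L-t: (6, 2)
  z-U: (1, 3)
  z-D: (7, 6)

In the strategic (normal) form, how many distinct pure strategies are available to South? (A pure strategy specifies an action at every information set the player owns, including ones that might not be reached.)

8

South owns the node after x with actions {C, L} — two choices.
South owns the node after z with actions {U, D} — two choices.
South owns the node after x-L-q with actions {Stay, Out} — two choices.
A pure strategy fixes one action at each information set independently, so the count is the product 2 × 2 × 2 = 8.
(For reference, North has 4 pure strategies, giving a 8×4 normal-form matrix.)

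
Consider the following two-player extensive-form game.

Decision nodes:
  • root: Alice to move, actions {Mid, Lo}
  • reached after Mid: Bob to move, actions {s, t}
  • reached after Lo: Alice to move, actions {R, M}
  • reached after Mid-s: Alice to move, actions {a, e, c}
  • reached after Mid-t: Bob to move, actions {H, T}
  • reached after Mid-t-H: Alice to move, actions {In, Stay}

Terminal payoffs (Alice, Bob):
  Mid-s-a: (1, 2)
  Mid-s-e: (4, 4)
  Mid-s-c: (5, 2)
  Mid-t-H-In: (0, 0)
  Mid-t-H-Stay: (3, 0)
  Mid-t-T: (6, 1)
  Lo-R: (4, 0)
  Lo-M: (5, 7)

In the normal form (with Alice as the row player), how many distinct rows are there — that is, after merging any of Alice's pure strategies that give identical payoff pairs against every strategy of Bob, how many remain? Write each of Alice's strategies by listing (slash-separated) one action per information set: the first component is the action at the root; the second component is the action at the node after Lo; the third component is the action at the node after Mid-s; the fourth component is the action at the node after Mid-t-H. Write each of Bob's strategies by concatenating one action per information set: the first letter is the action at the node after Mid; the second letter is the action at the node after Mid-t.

8

Alice has 24 pure strategies: Mid/R/a/In, Mid/R/a/Stay, Mid/R/e/In, Mid/R/e/Stay, Mid/R/c/In, Mid/R/c/Stay, Mid/M/a/In, Mid/M/a/Stay, Mid/M/e/In, Mid/M/e/Stay, Mid/M/c/In, Mid/M/c/Stay, Lo/R/a/In, Lo/R/a/Stay, Lo/R/e/In, Lo/R/e/Stay, Lo/R/c/In, Lo/R/c/Stay, Lo/M/a/In, Lo/M/a/Stay, Lo/M/e/In, Lo/M/e/Stay, Lo/M/c/In, Lo/M/c/Stay. Columns: sH, sT, tH, tT.
{Mid/R/a/In, Mid/M/a/In} → row (1,2) (1,2) (0,0) (6,1)
{Mid/R/a/Stay, Mid/M/a/Stay} → row (1,2) (1,2) (3,0) (6,1)
{Mid/R/e/In, Mid/M/e/In} → row (4,4) (4,4) (0,0) (6,1)
{Mid/R/e/Stay, Mid/M/e/Stay} → row (4,4) (4,4) (3,0) (6,1)
{Mid/R/c/In, Mid/M/c/In} → row (5,2) (5,2) (0,0) (6,1)
{Mid/R/c/Stay, Mid/M/c/Stay} → row (5,2) (5,2) (3,0) (6,1)
{Lo/R/a/In, Lo/R/a/Stay, Lo/R/e/In, Lo/R/e/Stay, Lo/R/c/In, Lo/R/c/Stay} → row (4,0) (4,0) (4,0) (4,0)
{Lo/M/a/In, Lo/M/a/Stay, Lo/M/e/In, Lo/M/e/Stay, Lo/M/c/In, Lo/M/c/Stay} → row (5,7) (5,7) (5,7) (5,7)
That's 8 distinct rows out of 24 strategies.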